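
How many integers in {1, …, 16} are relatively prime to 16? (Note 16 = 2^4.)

8

φ(2^4) = 2^4 − 2^3 = 16 − 8 = 8.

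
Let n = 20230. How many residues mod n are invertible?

6528

Factor 20230: 20230 = 2 × 5 × 7 × 17**2.
φ(2) = 2 − 1 = 1.
φ(5) = 5 − 1 = 4.
φ(7) = 7 − 1 = 6.
φ(17^2) = 17^2 − 17^1 = 289 − 17 = 272.
Since φ is multiplicative, φ(20230) = 1 · 4 · 6 · 272 = 6528.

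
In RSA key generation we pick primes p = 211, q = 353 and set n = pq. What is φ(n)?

73920

φ(74483) = 74483 · (1 − 1/211) · (1 − 1/353)
       = 74483 · 73920/74483 = 73920.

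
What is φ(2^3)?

4

φ(8) = 8 · (1 − 1/2)
       = 8 · 1/2 = 4.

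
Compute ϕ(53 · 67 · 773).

2649504

φ(2744923) = 2744923 · (1 − 1/53) · (1 − 1/67) · (1 − 1/773)
       = 2744923 · 2649504/2744923 = 2649504.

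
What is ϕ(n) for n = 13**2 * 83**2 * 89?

93432768

φ(103617449) = 103617449 · (1 − 1/13) · (1 − 1/83) · (1 − 1/89)
       = 103617449 · 86592/96031 = 93432768.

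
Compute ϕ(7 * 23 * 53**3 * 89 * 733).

φ(7) = 7 − 1 = 6.
φ(23) = 23 − 1 = 22.
φ(53^3) = 53^3 − 53^2 = 148877 − 2809 = 146068.
φ(89) = 89 − 1 = 88.
φ(733) = 733 − 1 = 732.
Multiply: 6 · 22 · 146068 · 88 · 732 = 1242003350016.

1242003350016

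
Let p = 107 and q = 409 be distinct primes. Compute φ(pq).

φ(107) = 107 − 1 = 106.
φ(409) = 409 − 1 = 408.
Since φ is multiplicative, φ(43763) = 106 · 408 = 43248.

43248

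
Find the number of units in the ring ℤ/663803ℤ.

663803 = 7^2 · 19 · 23 · 31.
φ(7^2) = 7^1·(7−1) = 7·6 = 42.
φ(19) = 19 − 1 = 18.
φ(23) = 23 − 1 = 22.
φ(31) = 31 − 1 = 30.
φ(663803) = 42 × 18 × 22 × 30 = 498960.

498960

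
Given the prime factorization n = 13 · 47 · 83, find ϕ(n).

45264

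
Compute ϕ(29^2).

812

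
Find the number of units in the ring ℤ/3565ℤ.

2640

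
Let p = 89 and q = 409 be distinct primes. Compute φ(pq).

35904

φ(pq) = (p−1)(q−1) = 88 · 408 = 35904.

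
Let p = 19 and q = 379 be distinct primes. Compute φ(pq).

6804

φ(n) = (p − 1)(q − 1) = (19−1)(379−1) = 18·378 = 6804.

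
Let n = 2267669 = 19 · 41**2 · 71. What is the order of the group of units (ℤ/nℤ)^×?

2066400

φ(2267669) = 2267669 · (1 − 1/19) · (1 − 1/41) · (1 − 1/71)
       = 2267669 · 50400/55309 = 2066400.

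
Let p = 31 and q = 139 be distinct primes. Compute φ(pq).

For distinct primes, φ(pq) = (p−1)(q−1) = 30 × 138 = 4140.

4140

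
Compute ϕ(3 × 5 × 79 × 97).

φ(114945) = 114945 · (1 − 1/3) · (1 − 1/5) · (1 − 1/79) · (1 − 1/97)
       = 114945 · 59904/114945 = 59904.

59904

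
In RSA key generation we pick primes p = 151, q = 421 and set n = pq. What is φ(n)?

φ(n) = (p − 1)(q − 1) = (151−1)(421−1) = 150·420 = 63000.

63000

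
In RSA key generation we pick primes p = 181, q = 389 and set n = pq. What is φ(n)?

φ(pq) = (p−1)(q−1) = 180 · 388 = 69840.

69840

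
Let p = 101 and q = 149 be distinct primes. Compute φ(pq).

φ(pq) = (p−1)(q−1) = 100 · 148 = 14800.

14800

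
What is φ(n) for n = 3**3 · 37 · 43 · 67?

φ(2878119) = 2878119 · (1 − 1/3) · (1 − 1/37) · (1 − 1/43) · (1 − 1/67)
       = 2878119 · 199584/319791 = 1796256.

1796256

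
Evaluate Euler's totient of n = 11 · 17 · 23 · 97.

337920

φ(11) = 11 − 1 = 10.
φ(17) = 17 − 1 = 16.
φ(23) = 23 − 1 = 22.
φ(97) = 97 − 1 = 96.
Multiply: 10 · 16 · 22 · 96 = 337920.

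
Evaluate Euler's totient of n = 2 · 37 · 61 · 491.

1058400

φ(2) = 2 − 1 = 1.
φ(37) = 37 − 1 = 36.
φ(61) = 61 − 1 = 60.
φ(491) = 491 − 1 = 490.
φ(2216374) = 1 × 36 × 60 × 490 = 1058400.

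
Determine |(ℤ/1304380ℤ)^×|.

406560

Factor 1304380: 1304380 = 2^2 · 5 · 7^2 · 11^3.
φ(1304380) = 1304380 · (1 − 1/2) · (1 − 1/5) · (1 − 1/7) · (1 − 1/11)
       = 1304380 · 240/770 = 406560.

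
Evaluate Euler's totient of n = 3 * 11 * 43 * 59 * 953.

φ(3) = 3 − 1 = 2.
φ(11) = 11 − 1 = 10.
φ(43) = 43 − 1 = 42.
φ(59) = 59 − 1 = 58.
φ(953) = 953 − 1 = 952.
φ(79786113) = 2 × 10 × 42 × 58 × 952 = 46381440.

46381440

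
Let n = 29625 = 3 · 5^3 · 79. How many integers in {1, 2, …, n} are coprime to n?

15600

φ(29625) = 29625 · (1 − 1/3) · (1 − 1/5) · (1 − 1/79)
       = 29625 · 624/1185 = 15600.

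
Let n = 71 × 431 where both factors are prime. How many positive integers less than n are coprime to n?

30100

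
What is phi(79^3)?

486798

φ(79^3) = 79^3 − 79^2 = 493039 − 6241 = 486798.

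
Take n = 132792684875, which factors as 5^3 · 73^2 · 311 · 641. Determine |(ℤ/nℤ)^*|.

φ(132792684875) = 132792684875 · (1 − 1/5) · (1 − 1/73) · (1 − 1/311) · (1 − 1/641)
       = 132792684875 · 57139200/72763115 = 104279040000.

104279040000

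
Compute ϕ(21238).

21238 = 2 · 7 · 37 · 41.
φ(21238) = 21238 · (1 − 1/2) · (1 − 1/7) · (1 − 1/37) · (1 − 1/41)
       = 21238 · 8640/21238 = 8640.

8640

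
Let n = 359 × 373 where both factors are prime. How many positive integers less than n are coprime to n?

φ(n) = (p − 1)(q − 1) = (359−1)(373−1) = 358·372 = 133176.

133176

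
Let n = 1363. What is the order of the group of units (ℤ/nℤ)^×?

1288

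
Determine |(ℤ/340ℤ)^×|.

First factor: 340 = 2^2 · 5 · 17.
φ(2^2) = 2^2 − 2^1 = 4 − 2 = 2.
φ(5) = 5 − 1 = 4.
φ(17) = 17 − 1 = 16.
φ(340) = 2 × 4 × 16 = 128.

128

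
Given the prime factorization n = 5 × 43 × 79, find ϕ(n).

φ(16985) = 16985 · (1 − 1/5) · (1 − 1/43) · (1 − 1/79)
       = 16985 · 13104/16985 = 13104.

13104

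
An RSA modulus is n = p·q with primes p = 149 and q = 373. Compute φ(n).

φ(149) = 149 − 1 = 148.
φ(373) = 373 − 1 = 372.
Multiply: 148 · 372 = 55056.

55056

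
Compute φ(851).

Prime factorization: 851 = 23 × 37.
φ(23) = 23 − 1 = 22.
φ(37) = 37 − 1 = 36.
Since φ is multiplicative, φ(851) = 22 · 36 = 792.

792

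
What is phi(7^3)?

φ(343) = 343 · (1 − 1/7)
       = 343 · 6/7 = 294.

294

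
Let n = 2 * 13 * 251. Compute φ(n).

3000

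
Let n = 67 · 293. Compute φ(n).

19272

φ(67) = 67 − 1 = 66.
φ(293) = 293 − 1 = 292.
Since φ is multiplicative, φ(19631) = 66 · 292 = 19272.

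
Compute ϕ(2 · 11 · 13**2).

φ(3718) = 3718 · (1 − 1/2) · (1 − 1/11) · (1 − 1/13)
       = 3718 · 120/286 = 1560.

1560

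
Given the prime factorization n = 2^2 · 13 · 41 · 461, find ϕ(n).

φ(2^2) = 2^1·(2−1) = 2·1 = 2.
φ(13) = 13 − 1 = 12.
φ(41) = 41 − 1 = 40.
φ(461) = 461 − 1 = 460.
Since φ is multiplicative, φ(982852) = 2 · 12 · 40 · 460 = 441600.

441600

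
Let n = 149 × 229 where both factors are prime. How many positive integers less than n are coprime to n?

33744

φ(34121) = 34121 · (1 − 1/149) · (1 − 1/229)
       = 34121 · 33744/34121 = 33744.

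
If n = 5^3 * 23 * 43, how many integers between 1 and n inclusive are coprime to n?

φ(5^3) = 5^2·(5−1) = 25·4 = 100.
φ(23) = 23 − 1 = 22.
φ(43) = 43 − 1 = 42.
Multiply: 100 · 22 · 42 = 92400.

92400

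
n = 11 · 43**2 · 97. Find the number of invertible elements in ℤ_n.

1733760

φ(11) = 11 − 1 = 10.
φ(43^2) = 43^1·(43−1) = 43·42 = 1806.
φ(97) = 97 − 1 = 96.
Multiply: 10 · 1806 · 96 = 1733760.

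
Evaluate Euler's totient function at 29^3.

φ(24389) = 24389 · (1 − 1/29)
       = 24389 · 28/29 = 23548.

23548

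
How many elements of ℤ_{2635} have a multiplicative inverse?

1920

First factor: 2635 = 5 × 17 × 31.
φ(2635) = 2635 · (1 − 1/5) · (1 − 1/17) · (1 − 1/31)
       = 2635 · 1920/2635 = 1920.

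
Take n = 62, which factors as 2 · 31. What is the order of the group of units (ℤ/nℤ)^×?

30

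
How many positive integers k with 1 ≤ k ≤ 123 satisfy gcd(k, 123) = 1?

First factor: 123 = 3 · 41.
φ(123) = 123 · (1 − 1/3) · (1 − 1/41)
       = 123 · 80/123 = 80.

80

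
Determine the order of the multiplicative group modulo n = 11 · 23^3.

116380

φ(133837) = 133837 · (1 − 1/11) · (1 − 1/23)
       = 133837 · 220/253 = 116380.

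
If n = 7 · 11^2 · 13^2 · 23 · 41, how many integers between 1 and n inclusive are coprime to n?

90604800

φ(134983849) = 134983849 · (1 − 1/7) · (1 − 1/11) · (1 − 1/13) · (1 − 1/23) · (1 − 1/41)
       = 134983849 · 633600/943943 = 90604800.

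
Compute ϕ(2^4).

8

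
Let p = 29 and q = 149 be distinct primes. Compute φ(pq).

4144

φ(29) = 29 − 1 = 28.
φ(149) = 149 − 1 = 148.
Multiply: 28 · 148 = 4144.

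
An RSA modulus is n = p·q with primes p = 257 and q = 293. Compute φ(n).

φ(n) = (p − 1)(q − 1) = (257−1)(293−1) = 256·292 = 74752.

74752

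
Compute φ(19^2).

342

φ(19^2) = 19^1·(19−1) = 19·18 = 342.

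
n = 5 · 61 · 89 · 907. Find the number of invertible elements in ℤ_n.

φ(5) = 5 − 1 = 4.
φ(61) = 61 − 1 = 60.
φ(89) = 89 − 1 = 88.
φ(907) = 907 − 1 = 906.
Since φ is multiplicative, φ(24620515) = 4 · 60 · 88 · 906 = 19134720.

19134720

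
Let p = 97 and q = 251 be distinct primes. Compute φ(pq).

φ(97) = 97 − 1 = 96.
φ(251) = 251 − 1 = 250.
Since φ is multiplicative, φ(24347) = 96 · 250 = 24000.

24000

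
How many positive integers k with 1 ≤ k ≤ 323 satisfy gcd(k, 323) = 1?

288

First factor: 323 = 17 · 19.
φ(323) = 323 · (1 − 1/17) · (1 − 1/19)
       = 323 · 288/323 = 288.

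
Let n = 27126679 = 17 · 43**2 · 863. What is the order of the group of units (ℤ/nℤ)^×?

φ(17) = 17 − 1 = 16.
φ(43^2) = 43^2 − 43^1 = 1849 − 43 = 1806.
φ(863) = 863 − 1 = 862.
Since φ is multiplicative, φ(27126679) = 16 · 1806 · 862 = 24908352.

24908352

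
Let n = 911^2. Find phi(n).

829010

φ(911^2) = 911^1·(911−1) = 911·910 = 829010.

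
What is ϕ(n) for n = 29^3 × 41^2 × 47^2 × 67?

φ(6067813525727) = 6067813525727 · (1 − 1/29) · (1 − 1/41) · (1 − 1/47) · (1 − 1/67)
       = 6067813525727 · 3400320/3744161 = 5510582394240.

5510582394240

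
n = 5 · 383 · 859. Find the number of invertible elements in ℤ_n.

φ(5) = 5 − 1 = 4.
φ(383) = 383 − 1 = 382.
φ(859) = 859 − 1 = 858.
φ(1644985) = 4 × 382 × 858 = 1311024.

1311024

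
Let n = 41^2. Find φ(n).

1640

φ(1681) = 1681 · (1 − 1/41)
       = 1681 · 40/41 = 1640.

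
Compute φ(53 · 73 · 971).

3631680

φ(53) = 53 − 1 = 52.
φ(73) = 73 − 1 = 72.
φ(971) = 971 − 1 = 970.
Since φ is multiplicative, φ(3756799) = 52 · 72 · 970 = 3631680.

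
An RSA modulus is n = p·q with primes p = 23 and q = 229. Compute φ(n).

5016

φ(pq) = (p−1)(q−1) = 22 · 228 = 5016.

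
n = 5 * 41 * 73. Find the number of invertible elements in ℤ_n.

φ(14965) = 14965 · (1 − 1/5) · (1 − 1/41) · (1 − 1/73)
       = 14965 · 11520/14965 = 11520.

11520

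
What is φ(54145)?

54145 = 5 * 7^2 * 13 * 17.
φ(54145) = 54145 · (1 − 1/5) · (1 − 1/7) · (1 − 1/13) · (1 − 1/17)
       = 54145 · 4608/7735 = 32256.

32256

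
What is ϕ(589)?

540

Factor 589: 589 = 19 × 31.
φ(589) = 589 · (1 − 1/19) · (1 − 1/31)
       = 589 · 540/589 = 540.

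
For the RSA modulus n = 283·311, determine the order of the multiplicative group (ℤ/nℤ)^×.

For distinct primes, φ(pq) = (p−1)(q−1) = 282 × 310 = 87420.

87420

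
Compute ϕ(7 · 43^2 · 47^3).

1101089304

φ(1343781089) = 1343781089 · (1 − 1/7) · (1 − 1/43) · (1 − 1/47)
       = 1343781089 · 11592/14147 = 1101089304.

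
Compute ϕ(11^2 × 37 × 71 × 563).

φ(11^2) = 11^1·(11−1) = 11·10 = 110.
φ(37) = 37 − 1 = 36.
φ(71) = 71 − 1 = 70.
φ(563) = 563 − 1 = 562.
Multiply: 110 · 36 · 70 · 562 = 155786400.

155786400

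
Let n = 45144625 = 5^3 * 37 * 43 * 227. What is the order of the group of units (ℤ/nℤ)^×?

34171200

φ(45144625) = 45144625 · (1 − 1/5) · (1 − 1/37) · (1 − 1/43) · (1 − 1/227)
       = 45144625 · 1366848/1805785 = 34171200.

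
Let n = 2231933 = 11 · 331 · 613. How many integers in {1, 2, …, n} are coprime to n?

2019600

φ(2231933) = 2231933 · (1 − 1/11) · (1 − 1/331) · (1 − 1/613)
       = 2231933 · 2019600/2231933 = 2019600.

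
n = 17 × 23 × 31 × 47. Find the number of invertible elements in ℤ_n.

485760

φ(17) = 17 − 1 = 16.
φ(23) = 23 − 1 = 22.
φ(31) = 31 − 1 = 30.
φ(47) = 47 − 1 = 46.
φ(569687) = 16 × 22 × 30 × 46 = 485760.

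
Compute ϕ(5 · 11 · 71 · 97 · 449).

120422400

φ(5) = 5 − 1 = 4.
φ(11) = 11 − 1 = 10.
φ(71) = 71 − 1 = 70.
φ(97) = 97 − 1 = 96.
φ(449) = 449 − 1 = 448.
φ(170074465) = 4 × 10 × 70 × 96 × 448 = 120422400.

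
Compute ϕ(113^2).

φ(113^2) = 113^2 − 113^1 = 12769 − 113 = 12656.

12656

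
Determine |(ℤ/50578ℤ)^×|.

21780

Prime factorization: 50578 = 2 · 11**3 · 19.
φ(2) = 2 − 1 = 1.
φ(11^3) = 11^2·(11−1) = 121·10 = 1210.
φ(19) = 19 − 1 = 18.
Since φ is multiplicative, φ(50578) = 1 · 1210 · 18 = 21780.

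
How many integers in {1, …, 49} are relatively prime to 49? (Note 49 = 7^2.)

42

φ(7^2) = 7^1·(7−1) = 7·6 = 42.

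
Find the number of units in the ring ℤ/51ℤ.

32

Prime factorization: 51 = 3 · 17.
φ(51) = 51 · (1 − 1/3) · (1 − 1/17)
       = 51 · 32/51 = 32.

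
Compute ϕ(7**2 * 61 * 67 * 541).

89812800

φ(108342283) = 108342283 · (1 − 1/7) · (1 − 1/61) · (1 − 1/67) · (1 − 1/541)
       = 108342283 · 12830400/15477469 = 89812800.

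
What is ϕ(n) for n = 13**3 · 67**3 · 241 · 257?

36915835207680

φ(13^3) = 13^3 − 13^2 = 2197 − 169 = 2028.
φ(67^3) = 67^3 − 67^2 = 300763 − 4489 = 296274.
φ(241) = 241 − 1 = 240.
φ(257) = 257 − 1 = 256.
φ(40926502374407) = 2028 × 296274 × 240 × 256 = 36915835207680.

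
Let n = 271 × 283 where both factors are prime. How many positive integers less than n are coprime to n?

76140

φ(pq) = (p−1)(q−1) = 270 · 282 = 76140.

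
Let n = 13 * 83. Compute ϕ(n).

984

φ(1079) = 1079 · (1 − 1/13) · (1 − 1/83)
       = 1079 · 984/1079 = 984.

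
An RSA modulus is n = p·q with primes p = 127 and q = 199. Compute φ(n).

φ(pq) = (p−1)(q−1) = 126 · 198 = 24948.

24948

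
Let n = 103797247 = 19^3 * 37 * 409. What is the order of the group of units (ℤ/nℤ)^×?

φ(103797247) = 103797247 · (1 − 1/19) · (1 − 1/37) · (1 − 1/409)
       = 103797247 · 264384/287527 = 95442624.

95442624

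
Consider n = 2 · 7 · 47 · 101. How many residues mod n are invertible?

φ(2) = 2 − 1 = 1.
φ(7) = 7 − 1 = 6.
φ(47) = 47 − 1 = 46.
φ(101) = 101 − 1 = 100.
Multiply: 1 · 6 · 46 · 100 = 27600.

27600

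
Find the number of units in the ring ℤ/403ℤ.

360

Prime factorization: 403 = 13 · 31.
φ(403) = 403 · (1 − 1/13) · (1 − 1/31)
       = 403 · 360/403 = 360.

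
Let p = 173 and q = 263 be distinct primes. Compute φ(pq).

45064

φ(173) = 173 − 1 = 172.
φ(263) = 263 − 1 = 262.
φ(45499) = 172 × 262 = 45064.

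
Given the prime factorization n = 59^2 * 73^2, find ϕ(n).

φ(59^2) = 59^1·(59−1) = 59·58 = 3422.
φ(73^2) = 73^2 − 73^1 = 5329 − 73 = 5256.
φ(18550249) = 3422 × 5256 = 17986032.

17986032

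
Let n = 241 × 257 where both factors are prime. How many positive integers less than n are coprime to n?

61440

φ(pq) = (p−1)(q−1) = 240 · 256 = 61440.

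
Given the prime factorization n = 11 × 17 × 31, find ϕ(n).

4800

φ(5797) = 5797 · (1 − 1/11) · (1 − 1/17) · (1 − 1/31)
       = 5797 · 4800/5797 = 4800.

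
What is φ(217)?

180

Factor 217: 217 = 7 · 31.
φ(7) = 7 − 1 = 6.
φ(31) = 31 − 1 = 30.
φ(217) = 6 × 30 = 180.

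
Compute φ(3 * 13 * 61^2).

87840

φ(145119) = 145119 · (1 − 1/3) · (1 − 1/13) · (1 − 1/61)
       = 145119 · 1440/2379 = 87840.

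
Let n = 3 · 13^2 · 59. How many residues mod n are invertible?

18096

φ(3) = 3 − 1 = 2.
φ(13^2) = 13^2 − 13^1 = 169 − 13 = 156.
φ(59) = 59 − 1 = 58.
φ(29913) = 2 × 156 × 58 = 18096.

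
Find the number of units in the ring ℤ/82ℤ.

40

Prime factorization: 82 = 2 · 41.
φ(2) = 2 − 1 = 1.
φ(41) = 41 − 1 = 40.
Since φ is multiplicative, φ(82) = 1 · 40 = 40.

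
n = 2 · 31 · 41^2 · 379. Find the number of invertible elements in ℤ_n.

18597600

φ(39500138) = 39500138 · (1 − 1/2) · (1 − 1/31) · (1 − 1/41) · (1 − 1/379)
       = 39500138 · 453600/963418 = 18597600.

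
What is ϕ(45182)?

20160

45182 = 2 · 19 · 29 · 41.
φ(45182) = 45182 · (1 − 1/2) · (1 − 1/19) · (1 − 1/29) · (1 − 1/41)
       = 45182 · 20160/45182 = 20160.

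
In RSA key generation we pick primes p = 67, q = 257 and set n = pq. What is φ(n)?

φ(n) = (p − 1)(q − 1) = (67−1)(257−1) = 66·256 = 16896.

16896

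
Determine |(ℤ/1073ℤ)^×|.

1008

Factor 1073: 1073 = 29 · 37.
φ(29) = 29 − 1 = 28.
φ(37) = 37 − 1 = 36.
φ(1073) = 28 × 36 = 1008.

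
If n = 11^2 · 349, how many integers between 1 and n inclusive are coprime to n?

38280

φ(42229) = 42229 · (1 − 1/11) · (1 − 1/349)
       = 42229 · 3480/3839 = 38280.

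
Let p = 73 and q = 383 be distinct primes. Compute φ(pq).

φ(73) = 73 − 1 = 72.
φ(383) = 383 − 1 = 382.
Since φ is multiplicative, φ(27959) = 72 · 382 = 27504.

27504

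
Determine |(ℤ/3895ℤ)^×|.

2880

3895 = 5 * 19 * 41.
φ(3895) = 3895 · (1 − 1/5) · (1 − 1/19) · (1 − 1/41)
       = 3895 · 2880/3895 = 2880.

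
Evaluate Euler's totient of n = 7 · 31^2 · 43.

φ(289261) = 289261 · (1 − 1/7) · (1 − 1/31) · (1 − 1/43)
       = 289261 · 7560/9331 = 234360.

234360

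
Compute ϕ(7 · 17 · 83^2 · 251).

163344000

φ(205767541) = 205767541 · (1 − 1/7) · (1 − 1/17) · (1 − 1/83) · (1 − 1/251)
       = 205767541 · 1968000/2479127 = 163344000.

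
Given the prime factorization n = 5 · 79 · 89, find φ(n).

φ(5) = 5 − 1 = 4.
φ(79) = 79 − 1 = 78.
φ(89) = 89 − 1 = 88.
φ(35155) = 4 × 78 × 88 = 27456.

27456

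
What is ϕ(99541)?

84240

Factor 99541: 99541 = 13^2 · 19 · 31.
φ(13^2) = 13^1·(13−1) = 13·12 = 156.
φ(19) = 19 − 1 = 18.
φ(31) = 31 − 1 = 30.
φ(99541) = 156 × 18 × 30 = 84240.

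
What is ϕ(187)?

160

First factor: 187 = 11 * 17.
φ(187) = 187 · (1 − 1/11) · (1 − 1/17)
       = 187 · 160/187 = 160.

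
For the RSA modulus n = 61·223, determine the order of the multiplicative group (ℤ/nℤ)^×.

13320

φ(13603) = 13603 · (1 − 1/61) · (1 − 1/223)
       = 13603 · 13320/13603 = 13320.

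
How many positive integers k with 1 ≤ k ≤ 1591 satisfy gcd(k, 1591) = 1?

1512

First factor: 1591 = 37 × 43.
φ(1591) = 1591 · (1 − 1/37) · (1 − 1/43)
       = 1591 · 1512/1591 = 1512.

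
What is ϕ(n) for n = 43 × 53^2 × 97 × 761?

8445265920

φ(8916133979) = 8916133979 · (1 − 1/43) · (1 − 1/53) · (1 − 1/97) · (1 − 1/761)
       = 8916133979 · 159344640/168228943 = 8445265920.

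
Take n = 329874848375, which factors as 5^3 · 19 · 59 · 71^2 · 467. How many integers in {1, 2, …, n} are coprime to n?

241792488000

φ(329874848375) = 329874848375 · (1 − 1/5) · (1 − 1/19) · (1 − 1/59) · (1 − 1/71) · (1 − 1/467)
       = 329874848375 · 136221120/185844985 = 241792488000.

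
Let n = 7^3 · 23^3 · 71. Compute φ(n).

239510040

φ(296302951) = 296302951 · (1 − 1/7) · (1 − 1/23) · (1 − 1/71)
       = 296302951 · 9240/11431 = 239510040.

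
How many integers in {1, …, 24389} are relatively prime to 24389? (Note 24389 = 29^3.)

23548

φ(29^3) = 29^3 − 29^2 = 24389 − 841 = 23548.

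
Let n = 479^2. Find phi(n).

228962

φ(479^2) = 479^1·(479−1) = 479·478 = 228962.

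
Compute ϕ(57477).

Factor 57477: 57477 = 3 · 7**2 · 17 · 23.
φ(57477) = 57477 · (1 − 1/3) · (1 − 1/7) · (1 − 1/17) · (1 − 1/23)
       = 57477 · 4224/8211 = 29568.

29568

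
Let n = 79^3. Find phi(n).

486798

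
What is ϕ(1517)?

Factor 1517: 1517 = 37 × 41.
φ(1517) = 1517 · (1 − 1/37) · (1 − 1/41)
       = 1517 · 1440/1517 = 1440.

1440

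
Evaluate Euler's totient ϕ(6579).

4032

Prime factorization: 6579 = 3^2 · 17 · 43.
φ(6579) = 6579 · (1 − 1/3) · (1 − 1/17) · (1 − 1/43)
       = 6579 · 1344/2193 = 4032.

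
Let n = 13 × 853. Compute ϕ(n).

10224

φ(13) = 13 − 1 = 12.
φ(853) = 853 − 1 = 852.
Multiply: 12 · 852 = 10224.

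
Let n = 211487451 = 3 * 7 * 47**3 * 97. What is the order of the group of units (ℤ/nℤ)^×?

117059328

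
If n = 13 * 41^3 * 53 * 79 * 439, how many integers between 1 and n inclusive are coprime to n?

1433444912640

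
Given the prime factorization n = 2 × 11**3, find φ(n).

1210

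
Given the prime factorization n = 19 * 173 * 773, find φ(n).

2390112

φ(2540851) = 2540851 · (1 − 1/19) · (1 − 1/173) · (1 − 1/773)
       = 2540851 · 2390112/2540851 = 2390112.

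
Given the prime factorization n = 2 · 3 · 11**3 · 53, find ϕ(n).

125840

φ(2) = 2 − 1 = 1.
φ(3) = 3 − 1 = 2.
φ(11^3) = 11^3 − 11^2 = 1331 − 121 = 1210.
φ(53) = 53 − 1 = 52.
Since φ is multiplicative, φ(423258) = 1 · 2 · 1210 · 52 = 125840.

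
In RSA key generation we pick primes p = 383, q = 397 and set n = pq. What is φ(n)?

151272

φ(152051) = 152051 · (1 − 1/383) · (1 − 1/397)
       = 152051 · 151272/152051 = 151272.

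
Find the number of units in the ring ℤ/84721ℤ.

84721 = 7**3 × 13 × 19.
φ(84721) = 84721 · (1 − 1/7) · (1 − 1/13) · (1 − 1/19)
       = 84721 · 1296/1729 = 63504.

63504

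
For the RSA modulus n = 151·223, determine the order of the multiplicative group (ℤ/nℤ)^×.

33300

φ(151) = 151 − 1 = 150.
φ(223) = 223 − 1 = 222.
φ(33673) = 150 × 222 = 33300.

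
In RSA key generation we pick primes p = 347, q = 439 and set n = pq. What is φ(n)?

φ(n) = (p − 1)(q − 1) = (347−1)(439−1) = 346·438 = 151548.

151548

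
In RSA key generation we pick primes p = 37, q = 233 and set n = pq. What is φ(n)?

8352

φ(pq) = (p−1)(q−1) = 36 · 232 = 8352.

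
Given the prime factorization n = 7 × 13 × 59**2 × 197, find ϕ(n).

48291264

φ(7) = 7 − 1 = 6.
φ(13) = 13 − 1 = 12.
φ(59^2) = 59^1·(59−1) = 59·58 = 3422.
φ(197) = 197 − 1 = 196.
φ(62403887) = 6 × 12 × 3422 × 196 = 48291264.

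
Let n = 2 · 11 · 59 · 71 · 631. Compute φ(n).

25578000

φ(2) = 2 − 1 = 1.
φ(11) = 11 − 1 = 10.
φ(59) = 59 − 1 = 58.
φ(71) = 71 − 1 = 70.
φ(631) = 631 − 1 = 630.
φ(58151698) = 1 × 10 × 58 × 70 × 630 = 25578000.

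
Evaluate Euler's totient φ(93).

60

Factor 93: 93 = 3 * 31.
φ(93) = 93 · (1 − 1/3) · (1 − 1/31)
       = 93 · 60/93 = 60.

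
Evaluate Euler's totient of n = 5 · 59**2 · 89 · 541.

650453760

φ(5) = 5 − 1 = 4.
φ(59^2) = 59^1·(59−1) = 59·58 = 3422.
φ(89) = 89 − 1 = 88.
φ(541) = 541 − 1 = 540.
Since φ is multiplicative, φ(838033345) = 4 · 3422 · 88 · 540 = 650453760.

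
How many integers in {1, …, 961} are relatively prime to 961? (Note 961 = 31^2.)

φ(31^2) = 31^2 − 31^1 = 961 − 31 = 930.

930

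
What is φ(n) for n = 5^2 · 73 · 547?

φ(998275) = 998275 · (1 − 1/5) · (1 − 1/73) · (1 − 1/547)
       = 998275 · 157248/199655 = 786240.

786240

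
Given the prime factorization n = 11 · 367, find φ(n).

φ(4037) = 4037 · (1 − 1/11) · (1 − 1/367)
       = 4037 · 3660/4037 = 3660.

3660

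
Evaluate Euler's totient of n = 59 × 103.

φ(59) = 59 − 1 = 58.
φ(103) = 103 − 1 = 102.
φ(6077) = 58 × 102 = 5916.

5916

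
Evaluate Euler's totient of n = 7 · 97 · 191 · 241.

φ(31255049) = 31255049 · (1 − 1/7) · (1 − 1/97) · (1 − 1/191) · (1 − 1/241)
       = 31255049 · 26265600/31255049 = 26265600.

26265600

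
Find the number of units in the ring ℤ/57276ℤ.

18144

57276 = 2^2 · 3^2 · 37 · 43.
φ(2^2) = 2^1·(2−1) = 2·1 = 2.
φ(3^2) = 3^1·(3−1) = 3·2 = 6.
φ(37) = 37 − 1 = 36.
φ(43) = 43 − 1 = 42.
φ(57276) = 2 × 6 × 36 × 42 = 18144.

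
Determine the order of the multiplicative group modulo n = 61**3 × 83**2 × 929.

φ(1452651389261) = 1452651389261 · (1 − 1/61) · (1 − 1/83) · (1 − 1/929)
       = 1452651389261 · 4565760/4703527 = 1410103015680.

1410103015680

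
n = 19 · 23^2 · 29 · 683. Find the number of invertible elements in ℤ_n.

φ(199080157) = 199080157 · (1 − 1/19) · (1 − 1/23) · (1 − 1/29) · (1 − 1/683)
       = 199080157 · 7562016/8655659 = 173926368.

173926368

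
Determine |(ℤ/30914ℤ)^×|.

13440

Prime factorization: 30914 = 2 * 13 * 29 * 41.
φ(2) = 2 − 1 = 1.
φ(13) = 13 − 1 = 12.
φ(29) = 29 − 1 = 28.
φ(41) = 41 − 1 = 40.
φ(30914) = 1 × 12 × 28 × 40 = 13440.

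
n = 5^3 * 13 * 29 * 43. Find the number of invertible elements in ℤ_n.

φ(5^3) = 5^3 − 5^2 = 125 − 25 = 100.
φ(13) = 13 − 1 = 12.
φ(29) = 29 − 1 = 28.
φ(43) = 43 − 1 = 42.
Since φ is multiplicative, φ(2026375) = 100 · 12 · 28 · 42 = 1411200.

1411200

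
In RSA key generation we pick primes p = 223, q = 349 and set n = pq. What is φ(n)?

For distinct primes, φ(pq) = (p−1)(q−1) = 222 × 348 = 77256.

77256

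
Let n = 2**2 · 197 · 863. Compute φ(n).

337904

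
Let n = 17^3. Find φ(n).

φ(4913) = 4913 · (1 − 1/17)
       = 4913 · 16/17 = 4624.

4624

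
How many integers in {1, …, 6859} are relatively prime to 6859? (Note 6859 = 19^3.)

φ(19^3) = 19^3 − 19^2 = 6859 − 361 = 6498.

6498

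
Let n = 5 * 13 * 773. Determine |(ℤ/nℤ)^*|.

φ(50245) = 50245 · (1 − 1/5) · (1 − 1/13) · (1 − 1/773)
       = 50245 · 37056/50245 = 37056.

37056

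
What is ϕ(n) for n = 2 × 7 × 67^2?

26532

φ(62846) = 62846 · (1 − 1/2) · (1 − 1/7) · (1 − 1/67)
       = 62846 · 396/938 = 26532.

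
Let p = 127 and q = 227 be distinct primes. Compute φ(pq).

28476

φ(127) = 127 − 1 = 126.
φ(227) = 227 − 1 = 226.
φ(28829) = 126 × 226 = 28476.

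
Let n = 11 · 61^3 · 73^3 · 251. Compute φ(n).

214155457200000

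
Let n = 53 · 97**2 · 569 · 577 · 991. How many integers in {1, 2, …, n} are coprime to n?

156838371655680

φ(162248642623891) = 162248642623891 · (1 − 1/53) · (1 − 1/97) · (1 − 1/569) · (1 − 1/577) · (1 − 1/991)
       = 162248642623891 · 1616890429440/1672666418803 = 156838371655680.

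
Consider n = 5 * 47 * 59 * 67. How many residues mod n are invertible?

704352

φ(928955) = 928955 · (1 − 1/5) · (1 − 1/47) · (1 − 1/59) · (1 − 1/67)
       = 928955 · 704352/928955 = 704352.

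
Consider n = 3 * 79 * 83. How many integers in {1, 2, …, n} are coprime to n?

12792

φ(19671) = 19671 · (1 − 1/3) · (1 − 1/79) · (1 − 1/83)
       = 19671 · 12792/19671 = 12792.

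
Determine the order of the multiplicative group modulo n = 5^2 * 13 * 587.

φ(5^2) = 5^2 − 5^1 = 25 − 5 = 20.
φ(13) = 13 − 1 = 12.
φ(587) = 587 − 1 = 586.
Multiply: 20 · 12 · 586 = 140640.

140640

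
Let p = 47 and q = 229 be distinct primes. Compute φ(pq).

φ(47) = 47 − 1 = 46.
φ(229) = 229 − 1 = 228.
Since φ is multiplicative, φ(10763) = 46 · 228 = 10488.

10488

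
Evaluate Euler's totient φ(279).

180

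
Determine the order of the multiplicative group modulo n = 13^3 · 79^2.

12496536

φ(13^3) = 13^3 − 13^2 = 2197 − 169 = 2028.
φ(79^2) = 79^2 − 79^1 = 6241 − 79 = 6162.
φ(13711477) = 2028 × 6162 = 12496536.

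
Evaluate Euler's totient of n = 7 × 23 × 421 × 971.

φ(65815351) = 65815351 · (1 − 1/7) · (1 − 1/23) · (1 − 1/421) · (1 − 1/971)
       = 65815351 · 53776800/65815351 = 53776800.

53776800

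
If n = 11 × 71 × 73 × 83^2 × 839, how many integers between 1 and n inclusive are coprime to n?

φ(329527785323) = 329527785323 · (1 − 1/11) · (1 − 1/71) · (1 − 1/73) · (1 − 1/83) · (1 − 1/839)
       = 329527785323 · 3463286400/3970214281 = 287452771200.

287452771200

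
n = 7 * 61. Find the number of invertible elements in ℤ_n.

φ(7) = 7 − 1 = 6.
φ(61) = 61 − 1 = 60.
Multiply: 6 · 60 = 360.

360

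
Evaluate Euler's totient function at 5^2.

φ(25) = 25 · (1 − 1/5)
       = 25 · 4/5 = 20.

20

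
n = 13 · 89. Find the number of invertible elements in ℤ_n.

1056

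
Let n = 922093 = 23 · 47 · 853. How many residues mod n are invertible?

φ(23) = 23 − 1 = 22.
φ(47) = 47 − 1 = 46.
φ(853) = 853 − 1 = 852.
Since φ is multiplicative, φ(922093) = 22 · 46 · 852 = 862224.

862224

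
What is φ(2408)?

Prime factorization: 2408 = 2**3 * 7 * 43.
φ(2408) = 2408 · (1 − 1/2) · (1 − 1/7) · (1 − 1/43)
       = 2408 · 252/602 = 1008.

1008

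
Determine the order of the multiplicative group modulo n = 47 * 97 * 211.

927360

φ(47) = 47 − 1 = 46.
φ(97) = 97 − 1 = 96.
φ(211) = 211 − 1 = 210.
Multiply: 46 · 96 · 210 = 927360.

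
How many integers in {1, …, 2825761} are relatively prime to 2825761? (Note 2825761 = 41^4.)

2756840

φ(41^4) = 41^4 − 41^3 = 2825761 − 68921 = 2756840.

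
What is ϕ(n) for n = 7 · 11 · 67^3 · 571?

10132570800

φ(7) = 7 − 1 = 6.
φ(11) = 11 − 1 = 10.
φ(67^3) = 67^2·(67−1) = 4489·66 = 296274.
φ(571) = 571 − 1 = 570.
Multiply: 6 · 10 · 296274 · 570 = 10132570800.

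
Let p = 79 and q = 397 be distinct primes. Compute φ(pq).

30888

φ(pq) = (p−1)(q−1) = 78 · 396 = 30888.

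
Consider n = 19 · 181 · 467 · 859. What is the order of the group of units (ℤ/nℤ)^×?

φ(1379565167) = 1379565167 · (1 − 1/19) · (1 − 1/181) · (1 − 1/467) · (1 − 1/859)
       = 1379565167 · 1295442720/1379565167 = 1295442720.

1295442720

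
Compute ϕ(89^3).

φ(89^3) = 89^2·(89−1) = 7921·88 = 697048.

697048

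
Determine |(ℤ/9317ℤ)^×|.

7260

9317 = 7 × 11^3.
φ(9317) = 9317 · (1 − 1/7) · (1 − 1/11)
       = 9317 · 60/77 = 7260.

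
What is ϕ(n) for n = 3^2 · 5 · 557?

13344

φ(3^2) = 3^1·(3−1) = 3·2 = 6.
φ(5) = 5 − 1 = 4.
φ(557) = 557 − 1 = 556.
φ(25065) = 6 × 4 × 556 = 13344.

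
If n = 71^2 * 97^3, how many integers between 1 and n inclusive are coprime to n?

φ(71^2) = 71^2 − 71^1 = 5041 − 71 = 4970.
φ(97^3) = 97^2·(97−1) = 9409·96 = 903264.
φ(4600784593) = 4970 × 903264 = 4489222080.

4489222080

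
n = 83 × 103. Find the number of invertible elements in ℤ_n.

φ(8549) = 8549 · (1 − 1/83) · (1 − 1/103)
       = 8549 · 8364/8549 = 8364.

8364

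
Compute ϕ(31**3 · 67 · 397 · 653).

491282573760

φ(517444258277) = 517444258277 · (1 − 1/31) · (1 − 1/67) · (1 − 1/397) · (1 − 1/653)
       = 517444258277 · 511220160/538443557 = 491282573760.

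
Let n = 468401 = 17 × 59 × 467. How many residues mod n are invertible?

φ(17) = 17 − 1 = 16.
φ(59) = 59 − 1 = 58.
φ(467) = 467 − 1 = 466.
Multiply: 16 · 58 · 466 = 432448.

432448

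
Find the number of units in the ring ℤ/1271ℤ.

1200

First factor: 1271 = 31 · 41.
φ(31) = 31 − 1 = 30.
φ(41) = 41 − 1 = 40.
φ(1271) = 30 × 40 = 1200.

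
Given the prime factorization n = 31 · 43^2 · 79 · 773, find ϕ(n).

3262502880

φ(3500299373) = 3500299373 · (1 − 1/31) · (1 − 1/43) · (1 − 1/79) · (1 − 1/773)
       = 3500299373 · 75872160/81402311 = 3262502880.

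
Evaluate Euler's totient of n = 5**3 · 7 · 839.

φ(5^3) = 5^3 − 5^2 = 125 − 25 = 100.
φ(7) = 7 − 1 = 6.
φ(839) = 839 − 1 = 838.
φ(734125) = 100 × 6 × 838 = 502800.

502800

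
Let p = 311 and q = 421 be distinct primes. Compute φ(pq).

130200

φ(pq) = (p−1)(q−1) = 310 · 420 = 130200.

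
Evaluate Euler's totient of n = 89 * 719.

63184

φ(63991) = 63991 · (1 − 1/89) · (1 − 1/719)
       = 63991 · 63184/63991 = 63184.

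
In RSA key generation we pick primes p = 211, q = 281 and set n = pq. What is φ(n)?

φ(59291) = 59291 · (1 − 1/211) · (1 − 1/281)
       = 59291 · 58800/59291 = 58800.

58800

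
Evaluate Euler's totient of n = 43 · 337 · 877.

φ(43) = 43 − 1 = 42.
φ(337) = 337 − 1 = 336.
φ(877) = 877 − 1 = 876.
Since φ is multiplicative, φ(12708607) = 42 · 336 · 876 = 12362112.

12362112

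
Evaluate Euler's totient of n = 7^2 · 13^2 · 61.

φ(505141) = 505141 · (1 − 1/7) · (1 − 1/13) · (1 − 1/61)
       = 505141 · 4320/5551 = 393120.

393120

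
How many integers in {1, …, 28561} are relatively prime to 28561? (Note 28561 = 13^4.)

26364

φ(28561) = 28561 · (1 − 1/13)
       = 28561 · 12/13 = 26364.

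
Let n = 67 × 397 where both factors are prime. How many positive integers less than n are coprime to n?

φ(pq) = (p−1)(q−1) = 66 · 396 = 26136.

26136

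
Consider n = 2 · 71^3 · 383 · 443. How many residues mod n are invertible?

φ(2) = 2 − 1 = 1.
φ(71^3) = 71^3 − 71^2 = 357911 − 5041 = 352870.
φ(383) = 383 − 1 = 382.
φ(443) = 443 − 1 = 442.
Multiply: 1 · 352870 · 382 · 442 = 59579982280.

59579982280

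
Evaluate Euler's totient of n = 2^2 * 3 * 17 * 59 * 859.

φ(2^2) = 2^2 − 2^1 = 4 − 2 = 2.
φ(3) = 3 − 1 = 2.
φ(17) = 17 − 1 = 16.
φ(59) = 59 − 1 = 58.
φ(859) = 859 − 1 = 858.
Since φ is multiplicative, φ(10338924) = 2 · 2 · 16 · 58 · 858 = 3184896.

3184896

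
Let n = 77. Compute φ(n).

60

Factor 77: 77 = 7 · 11.
φ(77) = 77 · (1 − 1/7) · (1 − 1/11)
       = 77 · 60/77 = 60.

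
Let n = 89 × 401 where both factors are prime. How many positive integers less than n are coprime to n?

35200

φ(89) = 89 − 1 = 88.
φ(401) = 401 − 1 = 400.
Multiply: 88 · 400 = 35200.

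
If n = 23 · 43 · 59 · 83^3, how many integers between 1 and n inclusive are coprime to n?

30274013616

φ(33364343237) = 33364343237 · (1 − 1/23) · (1 − 1/43) · (1 − 1/59) · (1 − 1/83)
       = 33364343237 · 4394544/4843133 = 30274013616.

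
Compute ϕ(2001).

Factor 2001: 2001 = 3 × 23 × 29.
φ(2001) = 2001 · (1 − 1/3) · (1 − 1/23) · (1 − 1/29)
       = 2001 · 1232/2001 = 1232.

1232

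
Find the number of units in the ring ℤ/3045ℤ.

Prime factorization: 3045 = 3 × 5 × 7 × 29.
φ(3) = 3 − 1 = 2.
φ(5) = 5 − 1 = 4.
φ(7) = 7 − 1 = 6.
φ(29) = 29 − 1 = 28.
Multiply: 2 · 4 · 6 · 28 = 1344.

1344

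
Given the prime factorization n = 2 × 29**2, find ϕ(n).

812

φ(2) = 2 − 1 = 1.
φ(29^2) = 29^2 − 29^1 = 841 − 29 = 812.
Multiply: 1 · 812 = 812.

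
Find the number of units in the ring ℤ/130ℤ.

48

Prime factorization: 130 = 2 · 5 · 13.
φ(130) = 130 · (1 − 1/2) · (1 − 1/5) · (1 − 1/13)
       = 130 · 48/130 = 48.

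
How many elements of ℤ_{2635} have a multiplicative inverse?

2635 = 5 · 17 · 31.
φ(5) = 5 − 1 = 4.
φ(17) = 17 − 1 = 16.
φ(31) = 31 − 1 = 30.
Multiply: 4 · 16 · 30 = 1920.

1920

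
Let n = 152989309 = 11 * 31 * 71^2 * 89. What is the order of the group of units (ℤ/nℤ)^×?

131208000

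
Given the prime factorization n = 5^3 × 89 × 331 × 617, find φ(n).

1788864000

φ(5^3) = 5^2·(5−1) = 25·4 = 100.
φ(89) = 89 − 1 = 88.
φ(331) = 331 − 1 = 330.
φ(617) = 617 − 1 = 616.
φ(2272025375) = 100 × 88 × 330 × 616 = 1788864000.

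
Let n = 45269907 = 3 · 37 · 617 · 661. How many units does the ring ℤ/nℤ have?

φ(45269907) = 45269907 · (1 − 1/3) · (1 − 1/37) · (1 − 1/617) · (1 − 1/661)
       = 45269907 · 29272320/45269907 = 29272320.

29272320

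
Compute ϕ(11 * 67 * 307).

201960

φ(226259) = 226259 · (1 − 1/11) · (1 − 1/67) · (1 − 1/307)
       = 226259 · 201960/226259 = 201960.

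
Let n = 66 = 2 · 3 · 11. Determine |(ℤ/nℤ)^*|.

φ(2) = 2 − 1 = 1.
φ(3) = 3 − 1 = 2.
φ(11) = 11 − 1 = 10.
Since φ is multiplicative, φ(66) = 1 · 2 · 10 = 20.

20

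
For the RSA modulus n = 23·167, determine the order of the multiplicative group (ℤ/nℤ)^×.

3652

φ(n) = (p − 1)(q − 1) = (23−1)(167−1) = 22·166 = 3652.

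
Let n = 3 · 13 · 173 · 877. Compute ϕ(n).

φ(3) = 3 − 1 = 2.
φ(13) = 13 − 1 = 12.
φ(173) = 173 − 1 = 172.
φ(877) = 877 − 1 = 876.
φ(5917119) = 2 × 12 × 172 × 876 = 3616128.

3616128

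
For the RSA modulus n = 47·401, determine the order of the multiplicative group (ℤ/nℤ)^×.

For distinct primes, φ(pq) = (p−1)(q−1) = 46 × 400 = 18400.

18400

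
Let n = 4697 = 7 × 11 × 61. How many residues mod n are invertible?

3600

φ(7) = 7 − 1 = 6.
φ(11) = 11 − 1 = 10.
φ(61) = 61 − 1 = 60.
Since φ is multiplicative, φ(4697) = 6 · 10 · 60 = 3600.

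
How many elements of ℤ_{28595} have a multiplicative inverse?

First factor: 28595 = 5 · 7 · 19 · 43.
φ(28595) = 28595 · (1 − 1/5) · (1 − 1/7) · (1 − 1/19) · (1 − 1/43)
       = 28595 · 18144/28595 = 18144.

18144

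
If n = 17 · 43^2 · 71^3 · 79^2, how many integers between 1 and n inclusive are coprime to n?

62831027226240

φ(70212600945583) = 70212600945583 · (1 − 1/17) · (1 − 1/43) · (1 − 1/71) · (1 − 1/79)
       = 70212600945583 · 3669120/4100179 = 62831027226240.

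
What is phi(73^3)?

383688

φ(389017) = 389017 · (1 − 1/73)
       = 389017 · 72/73 = 383688.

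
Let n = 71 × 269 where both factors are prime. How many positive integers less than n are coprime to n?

φ(71) = 71 − 1 = 70.
φ(269) = 269 − 1 = 268.
φ(19099) = 70 × 268 = 18760.

18760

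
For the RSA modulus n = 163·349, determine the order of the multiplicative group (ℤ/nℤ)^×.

For distinct primes, φ(pq) = (p−1)(q−1) = 162 × 348 = 56376.

56376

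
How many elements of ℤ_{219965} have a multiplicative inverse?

161280

First factor: 219965 = 5 · 29 · 37 · 41.
φ(219965) = 219965 · (1 − 1/5) · (1 − 1/29) · (1 − 1/37) · (1 − 1/41)
       = 219965 · 161280/219965 = 161280.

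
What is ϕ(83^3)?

φ(571787) = 571787 · (1 − 1/83)
       = 571787 · 82/83 = 564898.

564898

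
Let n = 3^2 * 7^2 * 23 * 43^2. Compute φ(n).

φ(3^2) = 3^2 − 3^1 = 9 − 3 = 6.
φ(7^2) = 7^1·(7−1) = 7·6 = 42.
φ(23) = 23 − 1 = 22.
φ(43^2) = 43^2 − 43^1 = 1849 − 43 = 1806.
φ(18754407) = 6 × 42 × 22 × 1806 = 10012464.

10012464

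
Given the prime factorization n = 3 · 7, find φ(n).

12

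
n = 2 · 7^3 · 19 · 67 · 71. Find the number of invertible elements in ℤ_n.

φ(62002738) = 62002738 · (1 − 1/2) · (1 − 1/7) · (1 − 1/19) · (1 − 1/67) · (1 − 1/71)
       = 62002738 · 498960/1265362 = 24449040.

24449040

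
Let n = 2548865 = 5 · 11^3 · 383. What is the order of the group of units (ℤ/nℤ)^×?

φ(5) = 5 − 1 = 4.
φ(11^3) = 11^2·(11−1) = 121·10 = 1210.
φ(383) = 383 − 1 = 382.
φ(2548865) = 4 × 1210 × 382 = 1848880.

1848880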